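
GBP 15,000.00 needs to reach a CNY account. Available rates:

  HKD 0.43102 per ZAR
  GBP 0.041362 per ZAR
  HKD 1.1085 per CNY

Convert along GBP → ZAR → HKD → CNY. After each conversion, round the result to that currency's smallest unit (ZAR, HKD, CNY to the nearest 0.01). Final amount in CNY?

CNY 141,010.50

GBP 15,000.00 ÷ 0.041362 = ZAR 362,651.71
ZAR 362,651.71 × 0.43102 = HKD 156,310.14
HKD 156,310.14 ÷ 1.1085 = CNY 141,010.50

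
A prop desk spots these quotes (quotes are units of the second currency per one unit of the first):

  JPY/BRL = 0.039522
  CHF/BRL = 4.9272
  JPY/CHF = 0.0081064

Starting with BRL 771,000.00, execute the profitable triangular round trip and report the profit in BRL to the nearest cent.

Profitable loop is BRL → JPY → CHF → BRL:
BRL 771,000.00 ÷ 0.039522 = JPY 19,508,122
JPY 19,508,122 × 0.0081064 = CHF 158,140.64
CHF 158,140.64 × 4.9272 = BRL 779,190.56
Profit = BRL 779,190.56 − BRL 771,000.00

Profit: BRL 8,190.56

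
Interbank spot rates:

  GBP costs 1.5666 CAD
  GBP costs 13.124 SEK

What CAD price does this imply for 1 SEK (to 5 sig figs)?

1 SEK ÷ 13.124 = 0.0761963 GBP
0.0761963 GBP × 1.5666 = 0.119369 CAD

SEK/CAD = 0.11937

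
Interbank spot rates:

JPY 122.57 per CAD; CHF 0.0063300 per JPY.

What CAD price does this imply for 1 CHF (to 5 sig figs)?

CHF/CAD = 1.2889

1 CHF ÷ 0.0063300 = 157.978 JPY
157.978 JPY ÷ 122.57 = 1.28888 CAD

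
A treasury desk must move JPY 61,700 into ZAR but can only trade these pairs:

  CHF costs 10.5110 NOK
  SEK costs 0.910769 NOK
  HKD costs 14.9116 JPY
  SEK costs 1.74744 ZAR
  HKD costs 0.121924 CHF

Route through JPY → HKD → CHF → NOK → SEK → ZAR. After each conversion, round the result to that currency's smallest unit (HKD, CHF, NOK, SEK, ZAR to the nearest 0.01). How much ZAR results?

JPY 61,700 ÷ 14.9116 = HKD 4,137.72
HKD 4,137.72 × 0.121924 = CHF 504.49
CHF 504.49 × 10.5110 = NOK 5,302.69
NOK 5,302.69 ÷ 0.910769 = SEK 5,822.21
SEK 5,822.21 × 1.74744 = ZAR 10,173.96

ZAR 10,173.96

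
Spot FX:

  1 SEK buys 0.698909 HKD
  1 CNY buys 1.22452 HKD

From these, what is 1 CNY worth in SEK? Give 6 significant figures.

1 CNY × 1.22452 = 1.22452 HKD
1.22452 HKD ÷ 0.698909 = 1.75204 SEK

CNY/SEK = 1.75204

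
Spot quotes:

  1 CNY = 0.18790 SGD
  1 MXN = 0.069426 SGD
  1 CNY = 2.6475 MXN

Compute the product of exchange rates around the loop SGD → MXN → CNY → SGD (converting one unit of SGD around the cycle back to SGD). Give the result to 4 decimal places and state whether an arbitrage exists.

Around SGD → MXN → CNY → SGD: 1 ÷ 0.069426 ÷ 2.6475 × 0.18790 = 1.022277
Product > 1; profitable direction is SGD → MXN → CNY → SGD.

1.0223 (arbitrage exists)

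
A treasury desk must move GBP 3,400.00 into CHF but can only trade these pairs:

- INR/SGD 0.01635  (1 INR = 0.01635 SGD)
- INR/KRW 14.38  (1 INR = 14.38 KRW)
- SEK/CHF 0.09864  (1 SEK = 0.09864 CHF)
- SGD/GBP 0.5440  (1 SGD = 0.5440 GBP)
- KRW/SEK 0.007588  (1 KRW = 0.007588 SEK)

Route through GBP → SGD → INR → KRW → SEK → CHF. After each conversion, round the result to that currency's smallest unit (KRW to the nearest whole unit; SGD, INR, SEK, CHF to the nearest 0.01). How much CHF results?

CHF 4,114.35

GBP 3,400.00 ÷ 0.5440 = SGD 6,250.00
SGD 6,250.00 ÷ 0.01635 = INR 382,263.00
INR 382,263.00 × 14.38 = KRW 5,496,942
KRW 5,496,942 × 0.007588 = SEK 41,710.80
SEK 41,710.80 × 0.09864 = CHF 4,114.35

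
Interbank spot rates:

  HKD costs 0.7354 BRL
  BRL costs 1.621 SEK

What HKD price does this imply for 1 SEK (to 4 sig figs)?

1 SEK ÷ 1.621 = 0.616903 BRL
0.616903 BRL ÷ 0.7354 = 0.838867 HKD

SEK/HKD = 0.8389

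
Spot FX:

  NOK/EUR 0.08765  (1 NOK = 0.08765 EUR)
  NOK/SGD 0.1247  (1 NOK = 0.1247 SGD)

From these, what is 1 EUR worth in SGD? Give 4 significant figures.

1 EUR ÷ 0.08765 = 11.409 NOK
11.409 NOK × 0.1247 = 1.4227 SGD

EUR/SGD = 1.423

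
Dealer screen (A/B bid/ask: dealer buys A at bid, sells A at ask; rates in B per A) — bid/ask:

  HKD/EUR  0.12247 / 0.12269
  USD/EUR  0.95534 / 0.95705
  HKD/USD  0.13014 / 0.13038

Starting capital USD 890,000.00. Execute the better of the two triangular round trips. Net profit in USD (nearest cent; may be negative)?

Best loop USD → EUR → HKD → USD:
USD 890,000.00 × 0.95534 (sell USD at bid) = EUR 850,252.60
EUR 850,252.60 ÷ 0.12269 (buy HKD at ask) = HKD 6,930,088.84
HKD 6,930,088.84 × 0.13014 (sell HKD at bid) = USD 901,881.76

Net profit: USD 11,881.76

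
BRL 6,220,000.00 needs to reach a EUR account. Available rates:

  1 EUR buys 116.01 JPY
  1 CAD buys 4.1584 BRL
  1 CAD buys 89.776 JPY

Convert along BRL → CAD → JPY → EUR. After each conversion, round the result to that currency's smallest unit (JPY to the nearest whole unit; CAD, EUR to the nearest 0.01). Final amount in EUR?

BRL 6,220,000.00 ÷ 4.1584 = CAD 1,495,767.60
CAD 1,495,767.60 × 89.776 = JPY 134,284,032
JPY 134,284,032 ÷ 116.01 = EUR 1,157,521.18

EUR 1,157,521.18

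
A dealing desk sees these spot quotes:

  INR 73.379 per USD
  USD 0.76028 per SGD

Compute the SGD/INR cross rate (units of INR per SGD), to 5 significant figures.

1 SGD × 0.76028 = 0.76028 USD
0.76028 USD × 73.379 = 55.7886 INR

SGD/INR = 55.789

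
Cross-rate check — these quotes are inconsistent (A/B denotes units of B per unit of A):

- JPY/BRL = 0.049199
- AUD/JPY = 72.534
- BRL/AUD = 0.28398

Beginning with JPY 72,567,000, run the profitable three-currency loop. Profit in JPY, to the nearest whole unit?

Profitable loop is JPY → BRL → AUD → JPY:
JPY 72,567,000 × 0.049199 = BRL 3,570,223.83
BRL 3,570,223.83 × 0.28398 = AUD 1,013,872.16
AUD 1,013,872.16 × 72.534 = JPY 73,540,204
Profit = JPY 73,540,204 − JPY 72,567,000

Profit: JPY 973,204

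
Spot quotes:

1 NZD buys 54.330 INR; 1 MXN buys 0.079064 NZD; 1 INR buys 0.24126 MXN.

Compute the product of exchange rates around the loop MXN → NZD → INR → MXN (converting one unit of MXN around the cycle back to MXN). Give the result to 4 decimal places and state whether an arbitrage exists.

Around MXN → NZD → INR → MXN: 1 × 0.079064 × 54.330 × 0.24126 = 1.036344
Product > 1; profitable direction is MXN → NZD → INR → MXN.

1.0363 (arbitrage exists)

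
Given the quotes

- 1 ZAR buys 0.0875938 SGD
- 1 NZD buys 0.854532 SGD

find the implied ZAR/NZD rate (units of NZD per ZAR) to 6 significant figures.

ZAR/NZD = 0.102505

1 ZAR × 0.0875938 = 0.0875938 SGD
0.0875938 SGD ÷ 0.854532 = 0.102505 NZD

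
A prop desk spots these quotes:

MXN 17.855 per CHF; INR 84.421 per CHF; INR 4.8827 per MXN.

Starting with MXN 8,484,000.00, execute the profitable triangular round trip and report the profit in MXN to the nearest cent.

Profitable loop is MXN → INR → CHF → MXN:
MXN 8,484,000.00 × 4.8827 = INR 41,424,826.80
INR 41,424,826.80 ÷ 84.421 = CHF 490,693.39
CHF 490,693.39 × 17.855 = MXN 8,761,330.50
Profit = MXN 8,761,330.50 − MXN 8,484,000.00

Profit: MXN 277,330.50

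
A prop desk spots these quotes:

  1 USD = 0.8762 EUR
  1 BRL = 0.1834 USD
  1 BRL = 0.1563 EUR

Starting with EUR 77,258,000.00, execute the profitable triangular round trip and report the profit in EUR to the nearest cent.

Profitable loop is EUR → BRL → USD → EUR:
EUR 77,258,000.00 ÷ 0.1563 = BRL 494,293,026.23
BRL 494,293,026.23 × 0.1834 = USD 90,653,341.01
USD 90,653,341.01 × 0.8762 = EUR 79,430,457.39
Profit = EUR 79,430,457.39 − EUR 77,258,000.00

Profit: EUR 2,172,457.39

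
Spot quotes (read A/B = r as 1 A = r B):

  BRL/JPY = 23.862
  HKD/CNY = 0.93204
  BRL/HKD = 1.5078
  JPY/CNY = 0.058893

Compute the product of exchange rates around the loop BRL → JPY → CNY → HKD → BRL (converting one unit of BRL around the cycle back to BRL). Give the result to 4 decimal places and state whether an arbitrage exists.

Around BRL → JPY → CNY → HKD → BRL: 1 × 23.862 × 0.058893 ÷ 0.93204 ÷ 1.5078 = 0.999982
Product ≈ 1 (deviation 0.002%, within rounding noise).

1.0000 (no arbitrage)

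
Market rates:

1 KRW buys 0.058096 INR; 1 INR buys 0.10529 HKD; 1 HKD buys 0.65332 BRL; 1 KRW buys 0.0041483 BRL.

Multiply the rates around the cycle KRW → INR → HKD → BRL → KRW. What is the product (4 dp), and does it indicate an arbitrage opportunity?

0.9634 (arbitrage exists)

Around KRW → INR → HKD → BRL → KRW: 1 × 0.058096 × 0.10529 × 0.65332 ÷ 0.0041483 = 0.963361
Product < 1; profitable direction is KRW → BRL → HKD → INR → KRW.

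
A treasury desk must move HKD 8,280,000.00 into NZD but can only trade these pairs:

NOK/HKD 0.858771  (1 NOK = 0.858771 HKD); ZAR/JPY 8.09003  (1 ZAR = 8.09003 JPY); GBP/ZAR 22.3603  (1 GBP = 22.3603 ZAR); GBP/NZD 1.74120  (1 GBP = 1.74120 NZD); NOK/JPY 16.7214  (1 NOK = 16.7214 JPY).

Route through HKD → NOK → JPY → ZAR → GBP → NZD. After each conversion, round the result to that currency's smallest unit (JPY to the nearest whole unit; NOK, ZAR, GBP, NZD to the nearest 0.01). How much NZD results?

HKD 8,280,000.00 ÷ 0.858771 = NOK 9,641,685.62
NOK 9,641,685.62 × 16.7214 = JPY 161,222,482
JPY 161,222,482 ÷ 8.09003 = ZAR 19,928,539.45
ZAR 19,928,539.45 ÷ 22.3603 = GBP 891,246.52
GBP 891,246.52 × 1.74120 = NZD 1,551,838.44

NZD 1,551,838.44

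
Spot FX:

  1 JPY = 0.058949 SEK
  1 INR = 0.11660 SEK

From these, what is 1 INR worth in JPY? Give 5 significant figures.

INR/JPY = 1.9780

1 INR × 0.11660 = 0.1166 SEK
0.1166 SEK ÷ 0.058949 = 1.97798 JPY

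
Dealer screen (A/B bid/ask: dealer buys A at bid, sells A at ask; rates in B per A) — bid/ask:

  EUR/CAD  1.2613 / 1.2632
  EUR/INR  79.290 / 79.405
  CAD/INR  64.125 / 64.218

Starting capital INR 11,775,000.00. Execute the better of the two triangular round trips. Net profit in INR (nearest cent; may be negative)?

Net profit: INR 218,856.26

Best loop INR → EUR → CAD → INR:
INR 11,775,000.00 ÷ 79.405 (buy EUR at ask) = EUR 148,290.41
EUR 148,290.41 × 1.2613 (sell EUR at bid) = CAD 187,038.69
CAD 187,038.69 × 64.125 (sell CAD at bid) = INR 11,993,856.26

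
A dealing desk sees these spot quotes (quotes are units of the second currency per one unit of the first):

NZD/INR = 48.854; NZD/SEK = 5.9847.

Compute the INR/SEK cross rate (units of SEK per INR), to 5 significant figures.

INR/SEK = 0.12250

1 INR ÷ 48.854 = 0.0204692 NZD
0.0204692 NZD × 5.9847 = 0.122502 SEK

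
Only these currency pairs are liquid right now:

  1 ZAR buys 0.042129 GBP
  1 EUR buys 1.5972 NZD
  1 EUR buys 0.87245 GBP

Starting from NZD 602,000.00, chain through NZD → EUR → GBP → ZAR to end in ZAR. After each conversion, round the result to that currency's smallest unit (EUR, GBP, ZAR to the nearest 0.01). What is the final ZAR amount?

NZD 602,000.00 ÷ 1.5972 = EUR 376,909.59
EUR 376,909.59 × 0.87245 = GBP 328,834.77
GBP 328,834.77 ÷ 0.042129 = ZAR 7,805,425.48

ZAR 7,805,425.48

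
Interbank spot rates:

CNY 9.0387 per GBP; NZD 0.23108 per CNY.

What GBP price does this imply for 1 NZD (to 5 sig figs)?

NZD/GBP = 0.47878

1 NZD ÷ 0.23108 = 4.32751 CNY
4.32751 CNY ÷ 9.0387 = 0.478775 GBP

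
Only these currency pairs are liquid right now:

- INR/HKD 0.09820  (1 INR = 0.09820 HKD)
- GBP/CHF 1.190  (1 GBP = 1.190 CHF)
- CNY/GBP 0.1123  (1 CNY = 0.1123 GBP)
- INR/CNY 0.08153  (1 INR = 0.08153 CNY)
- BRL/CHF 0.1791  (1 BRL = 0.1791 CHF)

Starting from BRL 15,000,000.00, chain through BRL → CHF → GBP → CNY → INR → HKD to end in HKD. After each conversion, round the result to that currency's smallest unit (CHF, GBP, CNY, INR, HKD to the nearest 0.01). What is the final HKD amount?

HKD 24,213,310.63

BRL 15,000,000.00 × 0.1791 = CHF 2,686,500.00
CHF 2,686,500.00 ÷ 1.190 = GBP 2,257,563.03
GBP 2,257,563.03 ÷ 0.1123 = CNY 20,102,965.54
CNY 20,102,965.54 ÷ 0.08153 = INR 246,571,391.39
INR 246,571,391.39 × 0.09820 = HKD 24,213,310.63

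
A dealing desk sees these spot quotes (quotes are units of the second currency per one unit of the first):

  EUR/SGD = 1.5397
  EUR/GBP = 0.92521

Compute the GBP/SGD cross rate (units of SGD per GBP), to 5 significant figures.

1 GBP ÷ 0.92521 = 1.08084 EUR
1.08084 EUR × 1.5397 = 1.66416 SGD

GBP/SGD = 1.6642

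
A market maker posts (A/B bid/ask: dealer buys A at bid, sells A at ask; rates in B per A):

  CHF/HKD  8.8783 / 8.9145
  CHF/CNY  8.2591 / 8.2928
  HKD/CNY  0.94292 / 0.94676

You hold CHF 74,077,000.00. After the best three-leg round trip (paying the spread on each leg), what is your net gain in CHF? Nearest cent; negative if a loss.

Best loop CHF → HKD → CNY → CHF:
CHF 74,077,000.00 × 8.8783 (sell CHF at bid) = HKD 657,677,829.10
HKD 657,677,829.10 × 0.94292 (sell HKD at bid) = CNY 620,137,578.61
CNY 620,137,578.61 ÷ 8.2928 (buy CHF at ask) = CHF 74,780,240.52

Net profit: CHF 703,240.52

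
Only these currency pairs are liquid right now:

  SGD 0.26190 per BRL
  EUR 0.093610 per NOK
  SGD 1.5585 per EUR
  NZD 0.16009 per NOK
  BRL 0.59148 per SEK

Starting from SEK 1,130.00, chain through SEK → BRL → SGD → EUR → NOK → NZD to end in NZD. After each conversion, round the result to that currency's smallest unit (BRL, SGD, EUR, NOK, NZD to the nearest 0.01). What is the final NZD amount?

SEK 1,130.00 × 0.59148 = BRL 668.37
BRL 668.37 × 0.26190 = SGD 175.05
SGD 175.05 ÷ 1.5585 = EUR 112.32
EUR 112.32 ÷ 0.093610 = NOK 1,199.87
NOK 1,199.87 × 0.16009 = NZD 192.09

NZD 192.09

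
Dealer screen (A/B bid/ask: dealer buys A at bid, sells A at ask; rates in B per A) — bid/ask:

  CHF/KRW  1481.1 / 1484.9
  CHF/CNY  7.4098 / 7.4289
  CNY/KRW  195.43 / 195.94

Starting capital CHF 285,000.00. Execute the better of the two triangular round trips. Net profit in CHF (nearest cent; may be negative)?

Net profit: CHF 4,989.07

Best loop CHF → KRW → CNY → CHF:
CHF 285,000.00 × 1481.1 (sell CHF at bid) = KRW 422,113,500
KRW 422,113,500 ÷ 195.94 (buy CNY at ask) = CNY 2,154,299.79
CNY 2,154,299.79 ÷ 7.4289 (buy CHF at ask) = CHF 289,989.07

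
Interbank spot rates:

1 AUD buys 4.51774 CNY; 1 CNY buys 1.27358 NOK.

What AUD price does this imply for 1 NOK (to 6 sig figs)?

1 NOK ÷ 1.27358 = 0.785188 CNY
0.785188 CNY ÷ 4.51774 = 0.173801 AUD

NOK/AUD = 0.173801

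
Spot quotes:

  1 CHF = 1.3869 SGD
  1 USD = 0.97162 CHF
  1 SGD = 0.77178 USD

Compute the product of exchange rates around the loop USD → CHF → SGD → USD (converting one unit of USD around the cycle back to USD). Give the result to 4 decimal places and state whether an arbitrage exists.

1.0400 (arbitrage exists)

Around USD → CHF → SGD → USD: 1 × 0.97162 × 1.3869 × 0.77178 = 1.040004
Product > 1; profitable direction is USD → CHF → SGD → USD.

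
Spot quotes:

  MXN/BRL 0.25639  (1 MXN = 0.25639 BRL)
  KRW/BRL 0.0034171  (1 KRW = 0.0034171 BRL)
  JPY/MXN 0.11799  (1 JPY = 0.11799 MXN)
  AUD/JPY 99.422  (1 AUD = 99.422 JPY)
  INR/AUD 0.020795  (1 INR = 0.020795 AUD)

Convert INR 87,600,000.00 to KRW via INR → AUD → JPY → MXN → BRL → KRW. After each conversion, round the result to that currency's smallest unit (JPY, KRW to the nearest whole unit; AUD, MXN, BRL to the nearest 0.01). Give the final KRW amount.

KRW 1,603,371,359

INR 87,600,000.00 × 0.020795 = AUD 1,821,642.00
AUD 1,821,642.00 × 99.422 = JPY 181,111,291
JPY 181,111,291 × 0.11799 = MXN 21,369,321.23
MXN 21,369,321.23 × 0.25639 = BRL 5,478,880.27
BRL 5,478,880.27 ÷ 0.0034171 = KRW 1,603,371,359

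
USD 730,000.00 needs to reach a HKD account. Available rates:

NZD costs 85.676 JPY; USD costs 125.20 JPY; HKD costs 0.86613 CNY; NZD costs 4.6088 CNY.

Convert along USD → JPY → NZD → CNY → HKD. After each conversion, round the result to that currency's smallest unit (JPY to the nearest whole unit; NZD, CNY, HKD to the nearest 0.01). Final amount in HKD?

USD 730,000.00 × 125.20 = JPY 91,396,000
JPY 91,396,000 ÷ 85.676 = NZD 1,066,763.15
NZD 1,066,763.15 × 4.6088 = CNY 4,916,498.01
CNY 4,916,498.01 ÷ 0.86613 = HKD 5,676,397.32

HKD 5,676,397.32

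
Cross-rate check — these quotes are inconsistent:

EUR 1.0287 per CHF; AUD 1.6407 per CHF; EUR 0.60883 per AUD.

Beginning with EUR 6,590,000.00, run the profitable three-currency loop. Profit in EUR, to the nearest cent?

Profitable loop is EUR → AUD → CHF → EUR:
EUR 6,590,000.00 ÷ 0.60883 = AUD 10,824,039.55
AUD 10,824,039.55 ÷ 1.6407 = CHF 6,597,208.24
CHF 6,597,208.24 × 1.0287 = EUR 6,786,548.11
Profit = EUR 6,786,548.11 − EUR 6,590,000.00

Profit: EUR 196,548.11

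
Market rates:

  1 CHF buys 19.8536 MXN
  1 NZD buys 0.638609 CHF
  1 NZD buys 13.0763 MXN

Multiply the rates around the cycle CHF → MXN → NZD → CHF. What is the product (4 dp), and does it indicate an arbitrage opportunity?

0.9696 (arbitrage exists)

Around CHF → MXN → NZD → CHF: 1 × 19.8536 ÷ 13.0763 × 0.638609 = 0.969593
Product < 1; profitable direction is CHF → NZD → MXN → CHF.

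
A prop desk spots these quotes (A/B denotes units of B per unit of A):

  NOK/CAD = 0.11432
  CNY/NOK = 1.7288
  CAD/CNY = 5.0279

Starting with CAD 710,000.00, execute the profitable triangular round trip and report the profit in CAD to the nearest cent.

Profitable loop is CAD → NOK → CNY → CAD:
CAD 710,000.00 ÷ 0.11432 = NOK 6,210,636.81
NOK 6,210,636.81 ÷ 1.7288 = CNY 3,592,455.35
CNY 3,592,455.35 ÷ 5.0279 = CAD 714,504.14
Profit = CAD 714,504.14 − CAD 710,000.00

Profit: CAD 4,504.14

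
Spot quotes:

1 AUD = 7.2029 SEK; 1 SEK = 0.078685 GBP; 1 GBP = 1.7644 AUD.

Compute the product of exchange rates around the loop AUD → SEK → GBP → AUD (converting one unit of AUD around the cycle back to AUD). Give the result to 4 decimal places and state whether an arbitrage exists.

1.0000 (no arbitrage)

Around AUD → SEK → GBP → AUD: 1 × 7.2029 × 0.078685 × 1.7644 = 0.999992
Product ≈ 1 (deviation 0.001%, within rounding noise).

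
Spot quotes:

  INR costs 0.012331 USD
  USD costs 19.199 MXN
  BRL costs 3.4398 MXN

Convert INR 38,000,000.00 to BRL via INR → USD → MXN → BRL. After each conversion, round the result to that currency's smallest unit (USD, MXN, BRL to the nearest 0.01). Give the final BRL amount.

BRL 2,615,334.91

INR 38,000,000.00 × 0.012331 = USD 468,578.00
USD 468,578.00 × 19.199 = MXN 8,996,229.02
MXN 8,996,229.02 ÷ 3.4398 = BRL 2,615,334.91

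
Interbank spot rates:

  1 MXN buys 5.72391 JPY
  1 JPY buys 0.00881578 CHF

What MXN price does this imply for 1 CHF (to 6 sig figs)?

1 CHF ÷ 0.00881578 = 113.433 JPY
113.433 JPY ÷ 5.72391 = 19.8174 MXN

CHF/MXN = 19.8174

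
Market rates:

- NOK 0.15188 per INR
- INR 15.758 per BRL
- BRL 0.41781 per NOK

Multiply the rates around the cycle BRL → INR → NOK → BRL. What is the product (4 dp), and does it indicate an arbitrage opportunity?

1.0000 (no arbitrage)

Around BRL → INR → NOK → BRL: 1 × 15.758 × 0.15188 × 0.41781 = 0.999955
Product ≈ 1 (deviation 0.004%, within rounding noise).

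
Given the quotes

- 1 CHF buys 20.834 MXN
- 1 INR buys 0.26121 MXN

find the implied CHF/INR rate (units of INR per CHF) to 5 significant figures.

1 CHF × 20.834 = 20.834 MXN
20.834 MXN ÷ 0.26121 = 79.7596 INR

CHF/INR = 79.760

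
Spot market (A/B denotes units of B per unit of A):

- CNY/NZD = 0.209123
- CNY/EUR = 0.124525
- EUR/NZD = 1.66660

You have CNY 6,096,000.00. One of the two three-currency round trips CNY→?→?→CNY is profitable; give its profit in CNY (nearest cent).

Profit: CNY 46,693.29

Profitable loop is CNY → NZD → EUR → CNY:
CNY 6,096,000.00 × 0.209123 = NZD 1,274,813.81
NZD 1,274,813.81 ÷ 1.66660 = EUR 764,918.88
EUR 764,918.88 ÷ 0.124525 = CNY 6,142,693.29
Profit = CNY 6,142,693.29 − CNY 6,096,000.00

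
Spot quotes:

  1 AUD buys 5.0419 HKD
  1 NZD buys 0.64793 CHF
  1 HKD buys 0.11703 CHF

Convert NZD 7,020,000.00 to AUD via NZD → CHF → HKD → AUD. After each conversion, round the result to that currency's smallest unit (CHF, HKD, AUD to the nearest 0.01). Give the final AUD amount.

NZD 7,020,000.00 × 0.64793 = CHF 4,548,468.60
CHF 4,548,468.60 ÷ 0.11703 = HKD 38,865,834.40
HKD 38,865,834.40 ÷ 5.0419 = AUD 7,708,569.07

AUD 7,708,569.07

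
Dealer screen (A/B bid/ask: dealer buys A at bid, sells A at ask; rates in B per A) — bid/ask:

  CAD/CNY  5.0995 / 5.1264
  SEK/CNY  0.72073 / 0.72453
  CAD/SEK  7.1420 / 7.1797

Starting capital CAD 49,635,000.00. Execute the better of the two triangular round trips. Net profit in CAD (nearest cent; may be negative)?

Net profit: CAD 203,846.44

Best loop CAD → SEK → CNY → CAD:
CAD 49,635,000.00 × 7.1420 (sell CAD at bid) = SEK 354,493,170.00
SEK 354,493,170.00 × 0.72073 (sell SEK at bid) = CNY 255,493,862.41
CNY 255,493,862.41 ÷ 5.1264 (buy CAD at ask) = CAD 49,838,846.44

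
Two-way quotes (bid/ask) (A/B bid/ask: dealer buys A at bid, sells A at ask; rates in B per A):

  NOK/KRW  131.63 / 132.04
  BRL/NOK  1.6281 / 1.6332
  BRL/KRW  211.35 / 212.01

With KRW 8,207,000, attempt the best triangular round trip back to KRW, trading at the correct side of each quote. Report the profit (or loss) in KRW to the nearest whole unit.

Best loop KRW → BRL → NOK → KRW:
KRW 8,207,000 ÷ 212.01 (buy BRL at ask) = BRL 38,710.44
BRL 38,710.44 × 1.6281 (sell BRL at bid) = NOK 63,024.46
NOK 63,024.46 × 131.63 (sell NOK at bid) = KRW 8,295,910

Net profit: KRW 88,910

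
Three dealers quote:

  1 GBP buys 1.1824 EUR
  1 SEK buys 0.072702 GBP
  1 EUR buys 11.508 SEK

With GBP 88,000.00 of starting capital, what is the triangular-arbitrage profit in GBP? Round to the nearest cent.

Profitable loop is GBP → SEK → EUR → GBP:
GBP 88,000.00 ÷ 0.072702 = SEK 1,210,420.62
SEK 1,210,420.62 ÷ 11.508 = EUR 105,180.80
EUR 105,180.80 ÷ 1.1824 = GBP 88,955.34
Profit = GBP 88,955.34 − GBP 88,000.00

Profit: GBP 955.34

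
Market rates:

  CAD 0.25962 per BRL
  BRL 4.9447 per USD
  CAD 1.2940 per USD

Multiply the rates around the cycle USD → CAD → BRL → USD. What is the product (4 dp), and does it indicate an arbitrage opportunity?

Around USD → CAD → BRL → USD: 1 × 1.2940 ÷ 0.25962 ÷ 4.9447 = 1.007990
Product > 1; profitable direction is USD → CAD → BRL → USD.

1.0080 (arbitrage exists)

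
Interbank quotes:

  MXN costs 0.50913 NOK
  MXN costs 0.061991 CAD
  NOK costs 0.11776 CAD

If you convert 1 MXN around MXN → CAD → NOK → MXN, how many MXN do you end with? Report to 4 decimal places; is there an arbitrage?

Around MXN → CAD → NOK → MXN: 1 × 0.061991 ÷ 0.11776 ÷ 0.50913 = 1.033956
Product > 1; profitable direction is MXN → CAD → NOK → MXN.

1.0340 (arbitrage exists)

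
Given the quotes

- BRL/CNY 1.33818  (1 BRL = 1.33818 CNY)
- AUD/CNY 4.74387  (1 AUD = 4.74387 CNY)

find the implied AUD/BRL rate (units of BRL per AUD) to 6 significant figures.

AUD/BRL = 3.54502

1 AUD × 4.74387 = 4.74387 CNY
4.74387 CNY ÷ 1.33818 = 3.54502 BRL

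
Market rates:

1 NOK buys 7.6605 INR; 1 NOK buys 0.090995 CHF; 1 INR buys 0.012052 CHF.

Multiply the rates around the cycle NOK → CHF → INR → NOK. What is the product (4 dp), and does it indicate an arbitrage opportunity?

0.9856 (arbitrage exists)

Around NOK → CHF → INR → NOK: 1 × 0.090995 ÷ 0.012052 ÷ 7.6605 = 0.985601
Product < 1; profitable direction is NOK → INR → CHF → NOK.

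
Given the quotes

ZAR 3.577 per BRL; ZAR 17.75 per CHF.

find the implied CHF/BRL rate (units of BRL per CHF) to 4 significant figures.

1 CHF × 17.75 = 17.75 ZAR
17.75 ZAR ÷ 3.577 = 4.96226 BRL

CHF/BRL = 4.962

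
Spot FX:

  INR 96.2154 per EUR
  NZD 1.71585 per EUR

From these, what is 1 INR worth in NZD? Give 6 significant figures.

INR/NZD = 0.0178334

1 INR ÷ 96.2154 = 0.0103933 EUR
0.0103933 EUR × 1.71585 = 0.0178334 NZD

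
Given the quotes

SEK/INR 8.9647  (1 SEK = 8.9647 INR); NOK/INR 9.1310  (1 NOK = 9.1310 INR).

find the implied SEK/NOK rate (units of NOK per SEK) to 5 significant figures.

SEK/NOK = 0.98179

1 SEK × 8.9647 = 8.9647 INR
8.9647 INR ÷ 9.1310 = 0.981787 NOK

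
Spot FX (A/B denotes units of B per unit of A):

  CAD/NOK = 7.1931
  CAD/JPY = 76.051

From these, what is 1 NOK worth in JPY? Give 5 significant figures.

1 NOK ÷ 7.1931 = 0.139022 CAD
0.139022 CAD × 76.051 = 10.5728 JPY

NOK/JPY = 10.573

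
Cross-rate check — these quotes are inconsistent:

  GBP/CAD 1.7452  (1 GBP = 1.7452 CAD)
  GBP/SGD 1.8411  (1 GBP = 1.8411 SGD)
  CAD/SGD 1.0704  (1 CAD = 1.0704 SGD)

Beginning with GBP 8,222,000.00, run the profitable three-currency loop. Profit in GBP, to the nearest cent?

Profitable loop is GBP → CAD → SGD → GBP:
GBP 8,222,000.00 × 1.7452 = CAD 14,349,034.40
CAD 14,349,034.40 × 1.0704 = SGD 15,359,206.42
SGD 15,359,206.42 ÷ 1.8411 = GBP 8,342,407.49
Profit = GBP 8,342,407.49 − GBP 8,222,000.00

Profit: GBP 120,407.49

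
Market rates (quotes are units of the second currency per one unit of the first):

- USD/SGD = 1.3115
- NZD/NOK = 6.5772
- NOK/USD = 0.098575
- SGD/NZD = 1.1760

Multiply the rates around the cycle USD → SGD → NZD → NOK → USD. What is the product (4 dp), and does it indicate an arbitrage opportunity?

Around USD → SGD → NZD → NOK → USD: 1 × 1.3115 × 1.1760 × 6.5772 × 0.098575 = 0.999962
Product ≈ 1 (deviation 0.004%, within rounding noise).

1.0000 (no arbitrage)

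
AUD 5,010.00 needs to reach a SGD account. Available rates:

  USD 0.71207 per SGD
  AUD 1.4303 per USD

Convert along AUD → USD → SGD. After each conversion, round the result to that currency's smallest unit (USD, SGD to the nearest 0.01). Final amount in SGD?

AUD 5,010.00 ÷ 1.4303 = USD 3,502.76
USD 3,502.76 ÷ 0.71207 = SGD 4,919.12

SGD 4,919.12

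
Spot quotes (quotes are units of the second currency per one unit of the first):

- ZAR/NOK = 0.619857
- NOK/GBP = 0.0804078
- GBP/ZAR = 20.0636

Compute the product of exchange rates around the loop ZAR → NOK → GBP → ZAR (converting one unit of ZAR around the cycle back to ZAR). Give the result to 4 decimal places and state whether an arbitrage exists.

Around ZAR → NOK → GBP → ZAR: 1 × 0.619857 × 0.0804078 × 20.0636 = 0.999997
Product ≈ 1 (deviation 0.000%, within rounding noise).

1.0000 (no arbitrage)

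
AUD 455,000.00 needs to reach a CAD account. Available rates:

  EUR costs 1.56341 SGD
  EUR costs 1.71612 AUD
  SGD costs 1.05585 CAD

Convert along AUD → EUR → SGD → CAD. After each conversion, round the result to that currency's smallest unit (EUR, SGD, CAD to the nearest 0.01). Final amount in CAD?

CAD 437,662.01

AUD 455,000.00 ÷ 1.71612 = EUR 265,132.97
EUR 265,132.97 × 1.56341 = SGD 414,511.54
SGD 414,511.54 × 1.05585 = CAD 437,662.01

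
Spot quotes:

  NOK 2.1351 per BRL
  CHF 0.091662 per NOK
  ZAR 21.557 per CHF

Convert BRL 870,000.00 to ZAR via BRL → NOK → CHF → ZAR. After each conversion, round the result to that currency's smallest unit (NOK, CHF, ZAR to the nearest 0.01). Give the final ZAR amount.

BRL 870,000.00 × 2.1351 = NOK 1,857,537.00
NOK 1,857,537.00 × 0.091662 = CHF 170,265.56
CHF 170,265.56 × 21.557 = ZAR 3,670,414.68

ZAR 3,670,414.68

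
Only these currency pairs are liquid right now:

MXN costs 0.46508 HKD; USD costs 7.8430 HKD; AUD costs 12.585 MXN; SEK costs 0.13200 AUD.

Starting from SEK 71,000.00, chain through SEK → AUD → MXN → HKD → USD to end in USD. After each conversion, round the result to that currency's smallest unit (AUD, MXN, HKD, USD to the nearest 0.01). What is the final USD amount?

SEK 71,000.00 × 0.13200 = AUD 9,372.00
AUD 9,372.00 × 12.585 = MXN 117,946.62
MXN 117,946.62 × 0.46508 = HKD 54,854.61
HKD 54,854.61 ÷ 7.8430 = USD 6,994.09

USD 6,994.09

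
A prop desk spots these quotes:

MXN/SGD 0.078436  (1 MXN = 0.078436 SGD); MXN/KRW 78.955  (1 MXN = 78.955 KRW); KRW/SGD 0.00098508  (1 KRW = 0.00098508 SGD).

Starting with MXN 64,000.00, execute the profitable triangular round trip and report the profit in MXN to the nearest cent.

Profitable loop is MXN → SGD → KRW → MXN:
MXN 64,000.00 × 0.078436 = SGD 5,019.90
SGD 5,019.90 ÷ 0.00098508 = KRW 5,095,935
KRW 5,095,935 ÷ 78.955 = MXN 64,542.28
Profit = MXN 64,542.28 − MXN 64,000.00

Profit: MXN 542.28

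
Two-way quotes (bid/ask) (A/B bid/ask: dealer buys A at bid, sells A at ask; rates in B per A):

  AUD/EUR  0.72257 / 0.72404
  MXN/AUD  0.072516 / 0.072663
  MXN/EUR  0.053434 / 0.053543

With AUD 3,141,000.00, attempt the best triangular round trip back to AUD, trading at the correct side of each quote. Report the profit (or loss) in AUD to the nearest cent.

Net profit: AUD 49,139.97

Best loop AUD → MXN → EUR → AUD:
AUD 3,141,000.00 ÷ 0.072663 (buy MXN at ask) = MXN 43,226,951.82
MXN 43,226,951.82 × 0.053434 (sell MXN at bid) = EUR 2,309,788.94
EUR 2,309,788.94 ÷ 0.72404 (buy AUD at ask) = AUD 3,190,139.97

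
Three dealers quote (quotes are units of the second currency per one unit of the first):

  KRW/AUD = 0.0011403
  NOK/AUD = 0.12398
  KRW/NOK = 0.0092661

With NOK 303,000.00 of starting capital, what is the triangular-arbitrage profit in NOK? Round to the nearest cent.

Profit: NOK 2,261.56

Profitable loop is NOK → AUD → KRW → NOK:
NOK 303,000.00 × 0.12398 = AUD 37,565.94
AUD 37,565.94 ÷ 0.0011403 = KRW 32,943,909
KRW 32,943,909 × 0.0092661 = NOK 305,261.56
Profit = NOK 305,261.56 − NOK 303,000.00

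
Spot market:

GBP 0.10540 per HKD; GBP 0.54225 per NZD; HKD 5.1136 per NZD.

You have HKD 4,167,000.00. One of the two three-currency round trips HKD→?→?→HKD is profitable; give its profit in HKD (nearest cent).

Profit: HKD 25,332.28

Profitable loop is HKD → NZD → GBP → HKD:
HKD 4,167,000.00 ÷ 5.1136 = NZD 814,885.79
NZD 814,885.79 × 0.54225 = GBP 441,871.82
GBP 441,871.82 ÷ 0.10540 = HKD 4,192,332.28
Profit = HKD 4,192,332.28 − HKD 4,167,000.00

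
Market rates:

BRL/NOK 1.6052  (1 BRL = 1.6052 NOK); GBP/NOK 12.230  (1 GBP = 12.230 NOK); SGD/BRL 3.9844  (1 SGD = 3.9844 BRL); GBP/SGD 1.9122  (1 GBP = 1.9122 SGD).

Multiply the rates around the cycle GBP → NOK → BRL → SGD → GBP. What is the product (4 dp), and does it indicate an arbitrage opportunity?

1.0000 (no arbitrage)

Around GBP → NOK → BRL → SGD → GBP: 1 × 12.230 ÷ 1.6052 ÷ 3.9844 ÷ 1.9122 = 1.000002
Product ≈ 1 (deviation 0.000%, within rounding noise).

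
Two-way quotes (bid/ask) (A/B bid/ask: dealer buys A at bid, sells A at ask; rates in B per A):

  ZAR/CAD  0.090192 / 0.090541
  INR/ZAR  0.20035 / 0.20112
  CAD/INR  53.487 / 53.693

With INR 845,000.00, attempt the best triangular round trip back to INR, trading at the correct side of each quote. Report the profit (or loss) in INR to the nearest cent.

Net profit: INR 19,248.22

Best loop INR → CAD → ZAR → INR:
INR 845,000.00 ÷ 53.693 (buy CAD at ask) = CAD 15,737.62
CAD 15,737.62 ÷ 0.090541 (buy ZAR at ask) = ZAR 173,817.60
ZAR 173,817.60 ÷ 0.20112 (buy INR at ask) = INR 864,248.22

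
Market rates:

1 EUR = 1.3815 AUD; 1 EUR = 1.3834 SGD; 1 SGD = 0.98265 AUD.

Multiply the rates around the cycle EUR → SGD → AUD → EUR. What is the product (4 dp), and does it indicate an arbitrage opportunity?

Around EUR → SGD → AUD → EUR: 1 × 1.3834 × 0.98265 ÷ 1.3815 = 0.984001
Product < 1; profitable direction is EUR → AUD → SGD → EUR.

0.9840 (arbitrage exists)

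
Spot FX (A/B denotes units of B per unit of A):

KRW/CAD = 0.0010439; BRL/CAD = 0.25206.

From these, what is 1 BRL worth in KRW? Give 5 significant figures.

1 BRL × 0.25206 = 0.25206 CAD
0.25206 CAD ÷ 0.0010439 = 241.46 KRW

BRL/KRW = 241.46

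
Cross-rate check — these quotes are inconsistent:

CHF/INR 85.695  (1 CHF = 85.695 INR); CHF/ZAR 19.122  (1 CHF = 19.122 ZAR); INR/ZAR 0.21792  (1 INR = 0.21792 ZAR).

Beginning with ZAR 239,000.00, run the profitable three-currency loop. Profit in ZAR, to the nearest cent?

Profitable loop is ZAR → INR → CHF → ZAR:
ZAR 239,000.00 ÷ 0.21792 = INR 1,096,732.75
INR 1,096,732.75 ÷ 85.695 = CHF 12,798.09
CHF 12,798.09 × 19.122 = ZAR 244,725.17
Profit = ZAR 244,725.17 − ZAR 239,000.00

Profit: ZAR 5,725.17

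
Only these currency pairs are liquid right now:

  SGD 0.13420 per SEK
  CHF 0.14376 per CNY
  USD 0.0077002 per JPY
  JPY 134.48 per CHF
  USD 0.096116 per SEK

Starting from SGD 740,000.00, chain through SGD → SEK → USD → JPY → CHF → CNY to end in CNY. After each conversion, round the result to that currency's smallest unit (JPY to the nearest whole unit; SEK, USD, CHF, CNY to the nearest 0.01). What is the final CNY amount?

CNY 3,560,222.38

SGD 740,000.00 ÷ 0.13420 = SEK 5,514,157.97
SEK 5,514,157.97 × 0.096116 = USD 529,998.81
USD 529,998.81 ÷ 0.0077002 = JPY 68,829,227
JPY 68,829,227 ÷ 134.48 = CHF 511,817.57
CHF 511,817.57 ÷ 0.14376 = CNY 3,560,222.38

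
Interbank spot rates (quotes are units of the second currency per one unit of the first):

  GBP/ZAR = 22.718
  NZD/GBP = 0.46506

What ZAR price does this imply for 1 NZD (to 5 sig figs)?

NZD/ZAR = 10.565

1 NZD × 0.46506 = 0.46506 GBP
0.46506 GBP × 22.718 = 10.5652 ZAR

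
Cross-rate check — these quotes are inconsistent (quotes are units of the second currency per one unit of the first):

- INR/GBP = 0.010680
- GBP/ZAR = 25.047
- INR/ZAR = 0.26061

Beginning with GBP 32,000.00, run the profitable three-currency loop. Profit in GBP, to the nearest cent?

Profit: GBP 846.26

Profitable loop is GBP → ZAR → INR → GBP:
GBP 32,000.00 × 25.047 = ZAR 801,504.00
ZAR 801,504.00 ÷ 0.26061 = INR 3,075,492.11
INR 3,075,492.11 × 0.010680 = GBP 32,846.26
Profit = GBP 32,846.26 − GBP 32,000.00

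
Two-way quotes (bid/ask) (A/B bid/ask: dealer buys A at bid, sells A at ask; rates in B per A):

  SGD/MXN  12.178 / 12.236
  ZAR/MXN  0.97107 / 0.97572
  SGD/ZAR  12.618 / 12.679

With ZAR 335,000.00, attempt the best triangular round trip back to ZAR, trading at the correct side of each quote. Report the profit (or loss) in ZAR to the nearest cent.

Best loop ZAR → MXN → SGD → ZAR:
ZAR 335,000.00 × 0.97107 (sell ZAR at bid) = MXN 325,308.45
MXN 325,308.45 ÷ 12.236 (buy SGD at ask) = SGD 26,586.18
SGD 26,586.18 × 12.618 (sell SGD at bid) = ZAR 335,464.37

Net profit: ZAR 464.37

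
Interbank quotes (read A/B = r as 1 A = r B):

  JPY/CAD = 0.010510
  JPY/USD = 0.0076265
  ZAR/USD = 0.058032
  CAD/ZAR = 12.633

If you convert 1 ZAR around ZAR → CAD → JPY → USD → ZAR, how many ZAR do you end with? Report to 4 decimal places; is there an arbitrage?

0.9898 (arbitrage exists)

Around ZAR → CAD → JPY → USD → ZAR: 1 ÷ 12.633 ÷ 0.010510 × 0.0076265 ÷ 0.058032 = 0.989802
Product < 1; profitable direction is ZAR → USD → JPY → CAD → ZAR.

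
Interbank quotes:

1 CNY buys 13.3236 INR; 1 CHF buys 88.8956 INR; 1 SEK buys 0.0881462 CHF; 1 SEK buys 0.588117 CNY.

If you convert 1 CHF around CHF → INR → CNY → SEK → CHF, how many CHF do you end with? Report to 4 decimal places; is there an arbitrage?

Around CHF → INR → CNY → SEK → CHF: 1 × 88.8956 ÷ 13.3236 ÷ 0.588117 × 0.0881462 = 0.999997
Product ≈ 1 (deviation 0.000%, within rounding noise).

1.0000 (no arbitrage)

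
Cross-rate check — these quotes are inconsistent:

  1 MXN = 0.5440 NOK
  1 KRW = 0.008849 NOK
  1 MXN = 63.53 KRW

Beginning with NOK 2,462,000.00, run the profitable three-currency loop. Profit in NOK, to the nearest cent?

Profitable loop is NOK → MXN → KRW → NOK:
NOK 2,462,000.00 ÷ 0.5440 = MXN 4,525,735.29
MXN 4,525,735.29 × 63.53 = KRW 287,519,963
KRW 287,519,963 × 0.008849 = NOK 2,544,264.15
Profit = NOK 2,544,264.15 − NOK 2,462,000.00

Profit: NOK 82,264.15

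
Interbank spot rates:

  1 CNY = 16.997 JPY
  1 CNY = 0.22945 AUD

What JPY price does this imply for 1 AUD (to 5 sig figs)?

AUD/JPY = 74.077

1 AUD ÷ 0.22945 = 4.35825 CNY
4.35825 CNY × 16.997 = 74.0771 JPY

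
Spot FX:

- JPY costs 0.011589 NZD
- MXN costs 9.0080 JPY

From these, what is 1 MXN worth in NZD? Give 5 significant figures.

MXN/NZD = 0.10439

1 MXN × 9.0080 = 9.008 JPY
9.008 JPY × 0.011589 = 0.104394 NZD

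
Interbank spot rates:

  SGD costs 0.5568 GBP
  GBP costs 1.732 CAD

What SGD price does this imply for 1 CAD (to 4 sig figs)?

CAD/SGD = 1.037

1 CAD ÷ 1.732 = 0.577367 GBP
0.577367 GBP ÷ 0.5568 = 1.03694 SGD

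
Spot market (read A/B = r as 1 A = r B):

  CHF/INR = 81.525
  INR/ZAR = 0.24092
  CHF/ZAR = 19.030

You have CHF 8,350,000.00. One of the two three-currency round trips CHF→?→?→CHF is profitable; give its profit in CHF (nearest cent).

Profit: CHF 268,096.43

Profitable loop is CHF → INR → ZAR → CHF:
CHF 8,350,000.00 × 81.525 = INR 680,733,750.00
INR 680,733,750.00 × 0.24092 = ZAR 164,002,375.05
ZAR 164,002,375.05 ÷ 19.030 = CHF 8,618,096.43
Profit = CHF 8,618,096.43 − CHF 8,350,000.00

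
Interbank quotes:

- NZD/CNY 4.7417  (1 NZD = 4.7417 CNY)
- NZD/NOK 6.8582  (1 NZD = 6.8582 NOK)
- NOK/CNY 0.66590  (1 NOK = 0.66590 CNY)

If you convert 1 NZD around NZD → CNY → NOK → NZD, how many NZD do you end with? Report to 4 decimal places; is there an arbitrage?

1.0383 (arbitrage exists)

Around NZD → CNY → NOK → NZD: 1 × 4.7417 ÷ 0.66590 ÷ 6.8582 = 1.038281
Product > 1; profitable direction is NZD → CNY → NOK → NZD.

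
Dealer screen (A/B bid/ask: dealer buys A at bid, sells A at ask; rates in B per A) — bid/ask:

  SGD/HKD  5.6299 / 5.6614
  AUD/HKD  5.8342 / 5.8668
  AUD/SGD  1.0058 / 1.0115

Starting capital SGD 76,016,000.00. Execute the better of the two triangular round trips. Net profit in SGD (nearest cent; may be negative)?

Best loop SGD → AUD → HKD → SGD:
SGD 76,016,000.00 ÷ 1.0115 (buy AUD at ask) = AUD 75,151,754.82
AUD 75,151,754.82 × 5.8342 (sell AUD at bid) = HKD 438,450,367.97
HKD 438,450,367.97 ÷ 5.6614 (buy SGD at ask) = SGD 77,445,573.17

Net profit: SGD 1,429,573.17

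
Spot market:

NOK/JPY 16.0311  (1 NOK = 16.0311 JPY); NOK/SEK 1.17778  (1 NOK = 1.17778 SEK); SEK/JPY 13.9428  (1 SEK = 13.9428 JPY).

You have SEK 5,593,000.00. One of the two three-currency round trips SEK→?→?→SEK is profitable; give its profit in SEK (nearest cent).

Profit: SEK 136,222.24

Profitable loop is SEK → JPY → NOK → SEK:
SEK 5,593,000.00 × 13.9428 = JPY 77,982,080
JPY 77,982,080 ÷ 16.0311 = NOK 4,864,424.80
NOK 4,864,424.80 × 1.17778 = SEK 5,729,222.24
Profit = SEK 5,729,222.24 − SEK 5,593,000.00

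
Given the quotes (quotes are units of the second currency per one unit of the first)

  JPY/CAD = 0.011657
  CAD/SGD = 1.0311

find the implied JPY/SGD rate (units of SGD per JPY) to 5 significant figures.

JPY/SGD = 0.012020

1 JPY × 0.011657 = 0.011657 CAD
0.011657 CAD × 1.0311 = 0.0120195 SGD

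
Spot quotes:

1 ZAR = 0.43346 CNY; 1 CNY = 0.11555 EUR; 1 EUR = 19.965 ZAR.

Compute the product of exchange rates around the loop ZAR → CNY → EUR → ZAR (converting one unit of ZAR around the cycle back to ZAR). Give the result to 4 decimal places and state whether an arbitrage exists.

Around ZAR → CNY → EUR → ZAR: 1 × 0.43346 × 0.11555 × 19.965 = 0.999973
Product ≈ 1 (deviation 0.003%, within rounding noise).

1.0000 (no arbitrage)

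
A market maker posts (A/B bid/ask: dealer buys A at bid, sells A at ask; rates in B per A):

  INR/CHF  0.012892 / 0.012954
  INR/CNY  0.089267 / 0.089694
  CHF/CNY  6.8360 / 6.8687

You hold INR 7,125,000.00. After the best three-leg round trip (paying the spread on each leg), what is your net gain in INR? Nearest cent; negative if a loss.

Best loop INR → CNY → CHF → INR:
INR 7,125,000.00 × 0.089267 (sell INR at bid) = CNY 636,027.38
CNY 636,027.38 ÷ 6.8687 (buy CHF at ask) = CHF 92,597.93
CHF 92,597.93 ÷ 0.012954 (buy INR at ask) = INR 7,148,211.06

Net profit: INR 23,211.06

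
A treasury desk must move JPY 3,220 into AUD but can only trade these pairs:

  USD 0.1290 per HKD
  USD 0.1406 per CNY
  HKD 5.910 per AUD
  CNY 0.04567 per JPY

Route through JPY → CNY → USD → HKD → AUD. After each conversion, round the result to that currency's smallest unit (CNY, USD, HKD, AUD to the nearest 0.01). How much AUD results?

AUD 27.13

JPY 3,220 × 0.04567 = CNY 147.06
CNY 147.06 × 0.1406 = USD 20.68
USD 20.68 ÷ 0.1290 = HKD 160.31
HKD 160.31 ÷ 5.910 = AUD 27.13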